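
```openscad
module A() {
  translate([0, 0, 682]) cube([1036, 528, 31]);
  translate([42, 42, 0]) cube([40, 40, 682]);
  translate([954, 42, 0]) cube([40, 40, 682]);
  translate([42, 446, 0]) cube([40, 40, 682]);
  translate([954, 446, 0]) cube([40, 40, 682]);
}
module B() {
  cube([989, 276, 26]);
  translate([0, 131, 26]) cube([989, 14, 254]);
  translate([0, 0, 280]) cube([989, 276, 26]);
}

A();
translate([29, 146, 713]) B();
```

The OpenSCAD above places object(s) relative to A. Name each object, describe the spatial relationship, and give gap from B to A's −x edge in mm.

A is a table. B is an I-beam. The I-beam is on top of the table. The gap from the I-beam to the table's −x edge is 29 mm.

The I-beam's min-x is at 29; the table's min-x is 0; gap = 29 mm.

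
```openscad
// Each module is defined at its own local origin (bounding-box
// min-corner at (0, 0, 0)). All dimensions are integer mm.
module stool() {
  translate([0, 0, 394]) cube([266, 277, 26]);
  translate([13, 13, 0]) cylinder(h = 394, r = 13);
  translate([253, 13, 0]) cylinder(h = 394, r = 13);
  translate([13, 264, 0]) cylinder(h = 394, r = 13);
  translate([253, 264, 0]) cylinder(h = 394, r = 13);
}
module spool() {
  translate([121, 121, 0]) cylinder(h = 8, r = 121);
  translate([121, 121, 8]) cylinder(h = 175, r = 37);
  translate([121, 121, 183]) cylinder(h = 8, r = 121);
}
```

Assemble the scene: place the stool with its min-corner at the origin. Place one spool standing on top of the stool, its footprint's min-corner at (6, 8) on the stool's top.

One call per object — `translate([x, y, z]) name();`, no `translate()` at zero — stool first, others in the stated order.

stool();
translate([6, 8, 420]) spool();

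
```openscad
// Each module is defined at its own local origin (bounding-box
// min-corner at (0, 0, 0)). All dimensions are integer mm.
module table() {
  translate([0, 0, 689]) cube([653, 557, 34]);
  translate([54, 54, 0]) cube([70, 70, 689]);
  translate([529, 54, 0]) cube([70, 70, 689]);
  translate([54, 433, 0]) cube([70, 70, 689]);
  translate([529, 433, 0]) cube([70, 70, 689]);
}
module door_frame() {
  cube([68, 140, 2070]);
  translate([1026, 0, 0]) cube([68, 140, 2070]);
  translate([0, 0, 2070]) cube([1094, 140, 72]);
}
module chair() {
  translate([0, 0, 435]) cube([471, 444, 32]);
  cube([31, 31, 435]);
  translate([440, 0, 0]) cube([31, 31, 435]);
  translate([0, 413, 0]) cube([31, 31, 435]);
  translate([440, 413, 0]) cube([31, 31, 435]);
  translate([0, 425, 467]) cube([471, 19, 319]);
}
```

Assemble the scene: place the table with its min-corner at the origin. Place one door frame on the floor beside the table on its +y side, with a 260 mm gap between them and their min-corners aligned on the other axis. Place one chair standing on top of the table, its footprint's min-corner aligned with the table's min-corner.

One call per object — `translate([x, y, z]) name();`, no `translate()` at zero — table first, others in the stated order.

table();
translate([0, 817, 0]) door_frame();
translate([0, 0, 723]) chair();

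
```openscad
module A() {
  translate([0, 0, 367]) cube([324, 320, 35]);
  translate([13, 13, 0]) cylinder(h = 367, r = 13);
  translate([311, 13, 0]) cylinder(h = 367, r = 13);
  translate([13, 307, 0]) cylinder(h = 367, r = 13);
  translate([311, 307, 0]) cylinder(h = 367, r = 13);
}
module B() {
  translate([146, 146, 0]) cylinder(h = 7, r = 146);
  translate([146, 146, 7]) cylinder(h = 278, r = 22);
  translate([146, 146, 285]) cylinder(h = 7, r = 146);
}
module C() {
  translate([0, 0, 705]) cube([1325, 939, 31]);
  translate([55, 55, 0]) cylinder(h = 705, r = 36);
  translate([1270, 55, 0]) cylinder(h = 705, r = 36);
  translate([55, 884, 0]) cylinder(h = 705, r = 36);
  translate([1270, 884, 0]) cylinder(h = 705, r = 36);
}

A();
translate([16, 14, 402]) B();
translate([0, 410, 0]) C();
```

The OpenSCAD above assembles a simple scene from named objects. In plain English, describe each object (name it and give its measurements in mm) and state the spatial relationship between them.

A is a simple wooden stool: a rectangular seat 324 mm (x) by 320 mm (y), 35 mm thick, top face at z = 402 mm, on four round legs, each 26 mm in diameter. The legs rest on z = 0, each leg's axis is inset half a diameter from the nearest pair of seat edges (so the leg's bounding box is flush with the corner).

B is a spool: two coaxial disc flanges of radius 146 mm and thickness 7 mm, joined by a core cylinder of radius 22 mm and height 278 mm. The lower flange rests on z = 0 and the three cylinders share a vertical axis.

C is a rectangular dining table. The top is 1325×939×31 mm with its upper surface at z = 736 mm. It stands on four round legs of 72 mm diameter, each leg's bounding box inset 19 mm from the nearest pair of top edges, running from the floor to the underside of the top.

The spool is on top of the stool, centred. The table is on the floor beside the stool on its +y side.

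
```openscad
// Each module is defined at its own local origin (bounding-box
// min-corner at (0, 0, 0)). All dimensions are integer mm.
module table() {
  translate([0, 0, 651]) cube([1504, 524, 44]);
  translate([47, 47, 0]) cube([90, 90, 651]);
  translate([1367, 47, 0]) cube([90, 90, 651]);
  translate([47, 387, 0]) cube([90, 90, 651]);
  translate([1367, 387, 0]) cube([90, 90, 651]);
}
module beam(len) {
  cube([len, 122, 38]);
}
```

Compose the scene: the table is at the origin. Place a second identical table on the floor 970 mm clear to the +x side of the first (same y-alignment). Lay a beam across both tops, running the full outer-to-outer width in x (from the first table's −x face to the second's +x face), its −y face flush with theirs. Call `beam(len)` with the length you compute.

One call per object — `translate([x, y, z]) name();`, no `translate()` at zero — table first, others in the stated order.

table();
translate([2474, 0, 0]) table();
translate([0, 0, 695]) beam(3978);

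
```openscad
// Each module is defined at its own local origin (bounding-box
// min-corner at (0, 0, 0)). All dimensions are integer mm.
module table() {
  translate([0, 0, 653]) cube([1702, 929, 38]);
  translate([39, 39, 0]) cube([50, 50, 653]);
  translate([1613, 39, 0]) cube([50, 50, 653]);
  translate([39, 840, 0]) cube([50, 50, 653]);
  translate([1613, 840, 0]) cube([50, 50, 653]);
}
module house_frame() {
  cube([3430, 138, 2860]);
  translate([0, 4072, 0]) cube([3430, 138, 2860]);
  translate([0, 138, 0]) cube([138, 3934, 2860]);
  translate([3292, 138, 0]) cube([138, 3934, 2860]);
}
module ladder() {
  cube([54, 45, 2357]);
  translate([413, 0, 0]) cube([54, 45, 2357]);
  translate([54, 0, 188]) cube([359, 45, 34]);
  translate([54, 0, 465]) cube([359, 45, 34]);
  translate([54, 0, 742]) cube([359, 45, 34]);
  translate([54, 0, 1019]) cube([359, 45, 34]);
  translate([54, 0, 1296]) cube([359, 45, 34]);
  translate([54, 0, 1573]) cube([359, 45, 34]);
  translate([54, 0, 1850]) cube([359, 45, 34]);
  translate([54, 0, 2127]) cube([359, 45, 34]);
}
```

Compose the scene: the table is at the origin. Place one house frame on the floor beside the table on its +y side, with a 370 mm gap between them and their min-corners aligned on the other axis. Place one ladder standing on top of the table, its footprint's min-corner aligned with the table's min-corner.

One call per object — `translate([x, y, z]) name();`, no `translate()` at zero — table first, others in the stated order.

table();
translate([0, 1299, 0]) house_frame();
translate([0, 0, 691]) ladder();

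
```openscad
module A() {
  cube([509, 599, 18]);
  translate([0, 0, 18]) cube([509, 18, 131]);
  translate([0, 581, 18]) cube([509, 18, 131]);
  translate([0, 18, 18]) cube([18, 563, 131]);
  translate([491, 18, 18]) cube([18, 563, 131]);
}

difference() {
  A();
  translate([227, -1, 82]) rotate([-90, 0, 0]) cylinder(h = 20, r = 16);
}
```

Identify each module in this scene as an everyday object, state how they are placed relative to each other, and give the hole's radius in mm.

A is an open box. The open box has a circular hole through its front wall. The hole's radius is 16 mm.

The subtracted cylinder has r = 16 mm.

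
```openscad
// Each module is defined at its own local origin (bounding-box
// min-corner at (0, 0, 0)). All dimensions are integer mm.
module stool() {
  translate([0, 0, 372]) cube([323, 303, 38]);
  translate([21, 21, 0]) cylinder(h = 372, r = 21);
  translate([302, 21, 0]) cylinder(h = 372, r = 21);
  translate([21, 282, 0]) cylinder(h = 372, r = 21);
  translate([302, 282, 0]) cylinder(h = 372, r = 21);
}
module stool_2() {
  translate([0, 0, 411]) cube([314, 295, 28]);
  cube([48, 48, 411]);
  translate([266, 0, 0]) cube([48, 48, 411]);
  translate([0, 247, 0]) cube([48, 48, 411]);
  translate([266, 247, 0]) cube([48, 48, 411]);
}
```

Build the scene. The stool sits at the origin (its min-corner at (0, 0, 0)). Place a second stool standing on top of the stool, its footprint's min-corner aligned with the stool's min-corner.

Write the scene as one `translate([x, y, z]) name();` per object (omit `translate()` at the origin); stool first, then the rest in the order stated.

stool();
translate([0, 0, 410]) stool_2();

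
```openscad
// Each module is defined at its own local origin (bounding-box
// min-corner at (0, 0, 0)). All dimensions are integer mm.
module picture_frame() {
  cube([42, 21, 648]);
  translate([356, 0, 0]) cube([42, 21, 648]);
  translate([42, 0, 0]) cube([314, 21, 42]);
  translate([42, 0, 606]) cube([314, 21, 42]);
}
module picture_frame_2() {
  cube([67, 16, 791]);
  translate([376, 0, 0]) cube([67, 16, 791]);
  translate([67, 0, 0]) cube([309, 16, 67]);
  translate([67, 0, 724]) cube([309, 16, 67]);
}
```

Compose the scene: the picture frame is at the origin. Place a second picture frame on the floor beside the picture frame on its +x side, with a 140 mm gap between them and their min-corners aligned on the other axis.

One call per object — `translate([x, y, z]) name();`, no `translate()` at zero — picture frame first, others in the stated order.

picture_frame();
translate([538, 0, 0]) picture_frame_2();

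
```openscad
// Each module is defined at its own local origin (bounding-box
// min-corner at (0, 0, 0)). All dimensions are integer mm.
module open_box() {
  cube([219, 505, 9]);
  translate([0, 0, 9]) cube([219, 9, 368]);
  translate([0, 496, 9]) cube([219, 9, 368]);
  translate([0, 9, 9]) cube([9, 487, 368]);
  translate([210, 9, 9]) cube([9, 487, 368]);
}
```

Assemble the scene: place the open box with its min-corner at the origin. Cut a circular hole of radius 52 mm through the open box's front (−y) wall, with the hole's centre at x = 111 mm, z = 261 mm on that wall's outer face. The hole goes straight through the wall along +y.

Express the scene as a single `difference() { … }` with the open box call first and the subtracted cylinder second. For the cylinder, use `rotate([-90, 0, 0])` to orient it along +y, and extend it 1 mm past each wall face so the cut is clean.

difference() {
  open_box();
  translate([111, -1, 261]) rotate([-90, 0, 0]) cylinder(h = 11, r = 52);
}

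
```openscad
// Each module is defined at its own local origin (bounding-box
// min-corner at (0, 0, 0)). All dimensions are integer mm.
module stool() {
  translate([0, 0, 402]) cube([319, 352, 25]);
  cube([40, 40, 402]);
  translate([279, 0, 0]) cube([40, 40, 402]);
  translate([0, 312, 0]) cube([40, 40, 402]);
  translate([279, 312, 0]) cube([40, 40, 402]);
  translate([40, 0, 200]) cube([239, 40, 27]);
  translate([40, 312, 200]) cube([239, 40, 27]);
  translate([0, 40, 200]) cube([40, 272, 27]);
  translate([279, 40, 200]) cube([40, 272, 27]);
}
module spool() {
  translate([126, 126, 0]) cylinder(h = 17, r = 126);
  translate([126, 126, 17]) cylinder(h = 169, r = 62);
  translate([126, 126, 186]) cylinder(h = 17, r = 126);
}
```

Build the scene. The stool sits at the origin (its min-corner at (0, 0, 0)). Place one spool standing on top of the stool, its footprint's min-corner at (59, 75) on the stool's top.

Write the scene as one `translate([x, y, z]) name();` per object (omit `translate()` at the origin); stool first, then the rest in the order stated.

stool();
translate([59, 75, 427]) spool();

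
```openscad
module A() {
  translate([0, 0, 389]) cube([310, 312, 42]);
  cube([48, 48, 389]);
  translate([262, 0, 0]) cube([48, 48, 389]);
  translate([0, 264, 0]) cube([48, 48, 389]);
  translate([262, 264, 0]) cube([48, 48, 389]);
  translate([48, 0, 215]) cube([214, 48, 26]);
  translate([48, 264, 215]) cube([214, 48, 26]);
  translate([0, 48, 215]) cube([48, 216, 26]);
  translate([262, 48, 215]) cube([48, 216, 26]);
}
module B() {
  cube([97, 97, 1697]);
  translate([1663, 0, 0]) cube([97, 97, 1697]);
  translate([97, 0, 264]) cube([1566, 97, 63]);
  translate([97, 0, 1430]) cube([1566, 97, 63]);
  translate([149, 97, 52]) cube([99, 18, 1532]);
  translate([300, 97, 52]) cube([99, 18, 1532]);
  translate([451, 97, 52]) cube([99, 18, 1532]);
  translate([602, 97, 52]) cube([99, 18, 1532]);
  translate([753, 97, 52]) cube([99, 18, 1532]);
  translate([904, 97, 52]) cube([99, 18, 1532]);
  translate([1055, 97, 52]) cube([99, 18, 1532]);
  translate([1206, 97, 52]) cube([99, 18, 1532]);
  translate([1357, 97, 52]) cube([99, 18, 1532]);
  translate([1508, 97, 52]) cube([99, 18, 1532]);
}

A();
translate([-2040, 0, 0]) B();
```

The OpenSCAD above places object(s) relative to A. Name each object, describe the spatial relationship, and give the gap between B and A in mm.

The fence section's nearest face is 280 mm from the stool's −x face.

A is a stool. B is a fence section. The fence section is on the floor beside the stool on its −x side. The gap between the fence section and the stool is 280 mm.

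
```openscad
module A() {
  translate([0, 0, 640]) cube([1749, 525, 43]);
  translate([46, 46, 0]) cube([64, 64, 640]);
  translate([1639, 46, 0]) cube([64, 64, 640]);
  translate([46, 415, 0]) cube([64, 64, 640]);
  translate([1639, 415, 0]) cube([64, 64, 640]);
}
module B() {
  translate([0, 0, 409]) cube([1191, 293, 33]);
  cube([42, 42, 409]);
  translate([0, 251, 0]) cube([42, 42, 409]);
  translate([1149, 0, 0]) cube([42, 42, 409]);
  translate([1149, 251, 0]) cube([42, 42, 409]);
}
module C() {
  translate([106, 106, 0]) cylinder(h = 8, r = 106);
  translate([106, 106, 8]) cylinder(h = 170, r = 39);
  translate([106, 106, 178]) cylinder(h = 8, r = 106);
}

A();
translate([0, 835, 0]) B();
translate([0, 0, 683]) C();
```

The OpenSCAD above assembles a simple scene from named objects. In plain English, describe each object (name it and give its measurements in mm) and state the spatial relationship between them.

A is a rectangular dining table. The top is 1749×525×43 mm with its upper surface at z = 683 mm. It stands on four 64×64 mm square legs, each inset 46 mm from the nearest pair of top edges, running from the floor to the underside of the top.

B is a long wooden bench with a 1191 mm (x) × 293 mm (y) seat, 33 mm thick, its top surface 442 mm above the floor. Four 42 mm square legs at the seat corners, flush with the edges, run from z = 0 to the seat underside.

C is a spool: two coaxial disc flanges of radius 106 mm and thickness 8 mm, joined by a core cylinder of radius 39 mm and height 170 mm. The lower flange rests on z = 0 and the three cylinders share a vertical axis.

The bench is on the floor beside the table on its +y side. The spool is on top of the table.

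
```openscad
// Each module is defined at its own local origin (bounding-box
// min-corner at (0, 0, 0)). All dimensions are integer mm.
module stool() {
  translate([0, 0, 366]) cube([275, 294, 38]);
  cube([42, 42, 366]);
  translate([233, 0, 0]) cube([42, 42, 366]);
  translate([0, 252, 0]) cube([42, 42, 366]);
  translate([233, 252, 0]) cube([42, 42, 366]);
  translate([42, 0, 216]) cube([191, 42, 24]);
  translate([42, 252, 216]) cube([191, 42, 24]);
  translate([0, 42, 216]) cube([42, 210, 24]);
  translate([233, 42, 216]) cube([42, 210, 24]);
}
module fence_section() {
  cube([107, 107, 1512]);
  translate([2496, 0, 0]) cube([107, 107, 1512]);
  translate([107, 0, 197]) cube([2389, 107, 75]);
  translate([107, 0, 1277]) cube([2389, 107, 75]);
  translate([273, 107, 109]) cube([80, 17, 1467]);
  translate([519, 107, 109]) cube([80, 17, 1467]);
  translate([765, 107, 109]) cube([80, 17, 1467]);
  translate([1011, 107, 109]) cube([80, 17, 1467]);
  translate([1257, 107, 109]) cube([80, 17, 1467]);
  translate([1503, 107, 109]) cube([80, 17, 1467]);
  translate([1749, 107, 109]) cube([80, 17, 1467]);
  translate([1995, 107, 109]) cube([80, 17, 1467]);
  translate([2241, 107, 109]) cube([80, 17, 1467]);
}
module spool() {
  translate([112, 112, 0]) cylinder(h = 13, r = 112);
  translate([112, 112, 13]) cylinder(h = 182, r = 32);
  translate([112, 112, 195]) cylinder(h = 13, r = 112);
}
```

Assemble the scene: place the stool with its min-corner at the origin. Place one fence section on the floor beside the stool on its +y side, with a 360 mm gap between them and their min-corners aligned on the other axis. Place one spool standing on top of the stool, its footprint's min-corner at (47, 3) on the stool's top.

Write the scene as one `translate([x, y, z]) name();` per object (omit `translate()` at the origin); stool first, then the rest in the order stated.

stool();
translate([0, 654, 0]) fence_section();
translate([47, 3, 404]) spool();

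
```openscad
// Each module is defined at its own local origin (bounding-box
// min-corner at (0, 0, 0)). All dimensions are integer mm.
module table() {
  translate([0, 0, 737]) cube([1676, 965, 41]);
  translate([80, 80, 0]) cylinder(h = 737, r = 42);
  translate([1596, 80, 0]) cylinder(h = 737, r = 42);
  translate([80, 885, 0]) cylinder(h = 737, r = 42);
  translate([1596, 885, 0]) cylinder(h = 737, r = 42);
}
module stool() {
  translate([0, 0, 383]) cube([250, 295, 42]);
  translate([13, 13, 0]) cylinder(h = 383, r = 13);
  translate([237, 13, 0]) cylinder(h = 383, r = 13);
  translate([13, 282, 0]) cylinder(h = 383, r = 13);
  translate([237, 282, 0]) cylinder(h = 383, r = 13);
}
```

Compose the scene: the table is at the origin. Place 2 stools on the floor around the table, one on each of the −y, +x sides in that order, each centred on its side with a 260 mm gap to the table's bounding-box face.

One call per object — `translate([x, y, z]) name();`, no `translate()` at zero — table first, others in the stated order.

table();
translate([713, -555, 0]) stool();
translate([1936, 335, 0]) stool();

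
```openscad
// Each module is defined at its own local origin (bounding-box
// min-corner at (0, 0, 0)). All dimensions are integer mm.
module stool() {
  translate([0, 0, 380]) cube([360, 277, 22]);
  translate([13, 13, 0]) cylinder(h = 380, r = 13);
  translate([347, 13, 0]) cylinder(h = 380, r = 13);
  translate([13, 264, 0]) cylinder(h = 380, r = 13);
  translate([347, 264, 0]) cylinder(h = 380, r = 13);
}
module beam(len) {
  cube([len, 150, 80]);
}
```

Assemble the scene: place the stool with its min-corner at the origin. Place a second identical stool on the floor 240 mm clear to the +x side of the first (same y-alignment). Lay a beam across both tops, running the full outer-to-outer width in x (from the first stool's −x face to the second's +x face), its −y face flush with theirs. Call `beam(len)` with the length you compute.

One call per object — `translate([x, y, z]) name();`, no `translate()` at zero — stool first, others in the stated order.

stool();
translate([600, 0, 0]) stool();
translate([0, 0, 402]) beam(960);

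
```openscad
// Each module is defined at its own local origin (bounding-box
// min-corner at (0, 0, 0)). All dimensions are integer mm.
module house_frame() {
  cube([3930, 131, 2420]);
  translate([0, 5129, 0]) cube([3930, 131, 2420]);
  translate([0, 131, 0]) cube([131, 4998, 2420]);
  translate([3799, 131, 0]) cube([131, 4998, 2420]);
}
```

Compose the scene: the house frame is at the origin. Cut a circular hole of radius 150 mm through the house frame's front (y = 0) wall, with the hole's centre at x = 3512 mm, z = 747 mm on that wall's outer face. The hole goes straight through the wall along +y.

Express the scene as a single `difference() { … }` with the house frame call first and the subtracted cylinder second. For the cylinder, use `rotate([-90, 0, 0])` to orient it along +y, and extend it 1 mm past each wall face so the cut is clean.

difference() {
  house_frame();
  translate([3512, -1, 747]) rotate([-90, 0, 0]) cylinder(h = 133, r = 150);
}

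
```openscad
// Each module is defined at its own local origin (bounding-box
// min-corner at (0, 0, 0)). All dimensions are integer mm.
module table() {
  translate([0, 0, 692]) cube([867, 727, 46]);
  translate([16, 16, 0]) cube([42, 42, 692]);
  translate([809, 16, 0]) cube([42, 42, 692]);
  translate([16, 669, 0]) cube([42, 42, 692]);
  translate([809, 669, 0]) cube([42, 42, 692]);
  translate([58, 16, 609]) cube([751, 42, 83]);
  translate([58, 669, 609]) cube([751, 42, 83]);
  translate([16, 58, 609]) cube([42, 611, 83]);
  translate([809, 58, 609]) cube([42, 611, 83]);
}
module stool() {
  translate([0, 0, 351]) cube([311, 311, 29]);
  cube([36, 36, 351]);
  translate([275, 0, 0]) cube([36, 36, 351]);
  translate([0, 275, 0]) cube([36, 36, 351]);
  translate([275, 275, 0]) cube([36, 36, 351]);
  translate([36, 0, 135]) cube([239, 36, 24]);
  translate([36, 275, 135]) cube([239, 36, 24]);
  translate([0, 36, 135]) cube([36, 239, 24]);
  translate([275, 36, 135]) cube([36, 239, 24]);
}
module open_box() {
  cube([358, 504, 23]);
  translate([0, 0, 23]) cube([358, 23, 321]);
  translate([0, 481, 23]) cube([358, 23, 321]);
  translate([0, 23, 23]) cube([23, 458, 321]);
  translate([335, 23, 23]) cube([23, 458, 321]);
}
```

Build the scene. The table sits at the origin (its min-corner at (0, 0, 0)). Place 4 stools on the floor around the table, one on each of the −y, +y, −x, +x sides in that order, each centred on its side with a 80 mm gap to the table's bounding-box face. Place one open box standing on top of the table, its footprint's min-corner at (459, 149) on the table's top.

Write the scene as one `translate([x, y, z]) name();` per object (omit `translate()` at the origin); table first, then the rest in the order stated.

table();
translate([278, -391, 0]) stool();
translate([278, 807, 0]) stool();
translate([-391, 208, 0]) stool();
translate([947, 208, 0]) stool();
translate([459, 149, 738]) open_box();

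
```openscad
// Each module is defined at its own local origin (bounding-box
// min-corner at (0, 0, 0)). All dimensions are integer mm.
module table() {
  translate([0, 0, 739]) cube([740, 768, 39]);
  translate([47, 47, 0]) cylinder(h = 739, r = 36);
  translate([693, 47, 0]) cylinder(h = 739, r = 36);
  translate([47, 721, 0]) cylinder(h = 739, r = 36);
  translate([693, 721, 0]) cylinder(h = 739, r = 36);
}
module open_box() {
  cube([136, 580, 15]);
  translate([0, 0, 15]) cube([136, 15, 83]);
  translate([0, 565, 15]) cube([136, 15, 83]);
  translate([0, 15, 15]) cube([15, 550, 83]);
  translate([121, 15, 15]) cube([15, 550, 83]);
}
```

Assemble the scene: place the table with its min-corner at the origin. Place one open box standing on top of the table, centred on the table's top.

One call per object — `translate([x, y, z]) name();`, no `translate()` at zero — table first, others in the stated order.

table();
translate([302, 94, 778]) open_box();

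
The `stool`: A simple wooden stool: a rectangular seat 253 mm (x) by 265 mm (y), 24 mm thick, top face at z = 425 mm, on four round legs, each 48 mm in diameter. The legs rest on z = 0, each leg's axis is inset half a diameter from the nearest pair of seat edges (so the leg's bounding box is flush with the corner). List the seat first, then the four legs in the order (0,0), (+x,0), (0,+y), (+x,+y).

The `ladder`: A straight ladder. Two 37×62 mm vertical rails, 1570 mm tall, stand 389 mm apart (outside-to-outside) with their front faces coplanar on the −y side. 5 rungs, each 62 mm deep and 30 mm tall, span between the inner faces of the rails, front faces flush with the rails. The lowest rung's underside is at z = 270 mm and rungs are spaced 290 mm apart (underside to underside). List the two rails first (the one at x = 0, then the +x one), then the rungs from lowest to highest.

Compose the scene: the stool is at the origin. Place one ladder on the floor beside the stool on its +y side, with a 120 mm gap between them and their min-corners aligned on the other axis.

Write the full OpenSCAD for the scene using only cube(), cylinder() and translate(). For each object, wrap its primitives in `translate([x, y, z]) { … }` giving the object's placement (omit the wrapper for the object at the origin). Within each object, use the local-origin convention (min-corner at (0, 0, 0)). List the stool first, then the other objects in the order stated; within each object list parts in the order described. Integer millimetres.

translate([0, 0, 401]) cube([253, 265, 24]);
translate([24, 24, 0]) cylinder(h = 401, r = 24);
translate([229, 24, 0]) cylinder(h = 401, r = 24);
translate([24, 241, 0]) cylinder(h = 401, r = 24);
translate([229, 241, 0]) cylinder(h = 401, r = 24);
translate([0, 385, 0]) {
  cube([37, 62, 1570]);
  translate([352, 0, 0]) cube([37, 62, 1570]);
  translate([37, 0, 270]) cube([315, 62, 30]);
  translate([37, 0, 560]) cube([315, 62, 30]);
  translate([37, 0, 850]) cube([315, 62, 30]);
  translate([37, 0, 1140]) cube([315, 62, 30]);
  translate([37, 0, 1430]) cube([315, 62, 30]);
}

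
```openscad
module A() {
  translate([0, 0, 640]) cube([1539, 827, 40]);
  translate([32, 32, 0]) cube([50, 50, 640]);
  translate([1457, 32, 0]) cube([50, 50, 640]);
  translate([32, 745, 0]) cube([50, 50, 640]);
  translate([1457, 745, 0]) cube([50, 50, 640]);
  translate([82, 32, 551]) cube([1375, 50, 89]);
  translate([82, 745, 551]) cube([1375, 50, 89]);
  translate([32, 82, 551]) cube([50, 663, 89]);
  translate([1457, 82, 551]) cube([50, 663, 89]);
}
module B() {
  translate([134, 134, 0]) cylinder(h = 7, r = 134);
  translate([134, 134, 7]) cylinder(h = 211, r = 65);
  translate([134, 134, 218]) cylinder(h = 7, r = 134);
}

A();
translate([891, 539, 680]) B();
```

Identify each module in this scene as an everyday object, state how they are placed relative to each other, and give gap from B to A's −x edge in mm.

The spool's min-x is at 891; the table's min-x is 0; gap = 891 mm.

A is a table. B is a spool. The spool is on top of the table. The gap from the spool to the table's −x edge is 891 mm.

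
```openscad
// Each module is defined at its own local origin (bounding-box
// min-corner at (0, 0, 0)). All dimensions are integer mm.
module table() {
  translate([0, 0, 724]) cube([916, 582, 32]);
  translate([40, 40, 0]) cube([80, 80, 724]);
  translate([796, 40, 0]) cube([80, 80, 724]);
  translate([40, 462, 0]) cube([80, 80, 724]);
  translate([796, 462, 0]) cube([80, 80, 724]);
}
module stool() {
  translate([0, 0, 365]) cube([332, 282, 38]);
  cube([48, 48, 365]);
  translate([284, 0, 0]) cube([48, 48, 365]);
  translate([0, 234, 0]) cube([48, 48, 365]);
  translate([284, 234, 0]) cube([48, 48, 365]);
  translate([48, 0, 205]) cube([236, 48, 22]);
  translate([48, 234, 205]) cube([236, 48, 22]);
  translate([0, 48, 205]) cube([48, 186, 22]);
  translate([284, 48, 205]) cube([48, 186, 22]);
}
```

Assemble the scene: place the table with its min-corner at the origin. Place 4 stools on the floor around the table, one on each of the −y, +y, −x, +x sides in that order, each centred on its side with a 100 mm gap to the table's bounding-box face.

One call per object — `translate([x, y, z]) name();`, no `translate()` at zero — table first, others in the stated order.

table();
translate([292, -382, 0]) stool();
translate([292, 682, 0]) stool();
translate([-432, 150, 0]) stool();
translate([1016, 150, 0]) stool();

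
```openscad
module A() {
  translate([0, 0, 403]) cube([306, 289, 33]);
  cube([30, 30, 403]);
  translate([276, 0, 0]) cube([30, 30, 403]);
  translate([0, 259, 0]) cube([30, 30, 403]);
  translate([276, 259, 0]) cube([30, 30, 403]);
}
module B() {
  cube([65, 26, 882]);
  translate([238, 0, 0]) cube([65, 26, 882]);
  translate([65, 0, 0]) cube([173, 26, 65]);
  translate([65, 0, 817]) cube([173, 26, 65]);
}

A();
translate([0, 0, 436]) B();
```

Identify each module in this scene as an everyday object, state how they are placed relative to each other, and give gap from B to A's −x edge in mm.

The picture frame's min-x is at 0; the stool's min-x is 0; gap = 0 mm.

A is a stool. B is a picture frame. The picture frame is on top of the stool. The gap from the picture frame to the stool's −x edge is 0 mm.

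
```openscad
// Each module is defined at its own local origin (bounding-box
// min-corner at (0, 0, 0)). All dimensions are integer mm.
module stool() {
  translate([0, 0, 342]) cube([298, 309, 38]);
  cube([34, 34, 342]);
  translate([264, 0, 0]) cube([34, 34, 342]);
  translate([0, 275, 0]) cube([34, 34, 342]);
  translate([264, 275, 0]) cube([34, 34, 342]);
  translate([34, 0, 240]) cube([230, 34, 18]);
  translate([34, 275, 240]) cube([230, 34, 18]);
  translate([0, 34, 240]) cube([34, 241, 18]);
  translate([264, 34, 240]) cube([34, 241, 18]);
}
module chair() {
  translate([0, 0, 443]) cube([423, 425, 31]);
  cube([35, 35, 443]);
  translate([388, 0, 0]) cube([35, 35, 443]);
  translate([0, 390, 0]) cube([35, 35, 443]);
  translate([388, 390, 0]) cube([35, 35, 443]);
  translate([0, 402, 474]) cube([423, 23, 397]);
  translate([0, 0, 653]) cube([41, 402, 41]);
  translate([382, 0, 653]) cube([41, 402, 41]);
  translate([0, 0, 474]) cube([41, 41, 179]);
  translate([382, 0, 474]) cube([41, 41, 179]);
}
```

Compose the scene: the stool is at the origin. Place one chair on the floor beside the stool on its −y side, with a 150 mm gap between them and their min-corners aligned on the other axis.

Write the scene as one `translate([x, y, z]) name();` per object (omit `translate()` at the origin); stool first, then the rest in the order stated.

stool();
translate([0, -575, 0]) chair();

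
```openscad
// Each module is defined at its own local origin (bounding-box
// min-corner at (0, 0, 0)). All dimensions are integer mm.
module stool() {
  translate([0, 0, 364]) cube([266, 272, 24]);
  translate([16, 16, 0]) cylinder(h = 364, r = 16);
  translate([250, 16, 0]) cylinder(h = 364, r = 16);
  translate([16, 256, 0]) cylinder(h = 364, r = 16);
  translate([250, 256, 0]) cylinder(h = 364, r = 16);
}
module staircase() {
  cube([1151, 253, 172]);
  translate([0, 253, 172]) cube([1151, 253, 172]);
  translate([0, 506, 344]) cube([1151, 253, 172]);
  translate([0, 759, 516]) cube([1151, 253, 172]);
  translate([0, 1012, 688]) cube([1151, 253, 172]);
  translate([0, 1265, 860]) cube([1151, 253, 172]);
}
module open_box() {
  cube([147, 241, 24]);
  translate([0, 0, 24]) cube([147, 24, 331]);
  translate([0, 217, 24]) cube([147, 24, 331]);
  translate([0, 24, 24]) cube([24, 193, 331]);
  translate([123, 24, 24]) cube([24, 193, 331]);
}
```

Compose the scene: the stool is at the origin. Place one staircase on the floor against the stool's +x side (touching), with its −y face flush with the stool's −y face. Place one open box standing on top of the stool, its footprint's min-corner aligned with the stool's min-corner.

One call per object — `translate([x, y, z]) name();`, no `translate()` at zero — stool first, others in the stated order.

stool();
translate([266, 0, 0]) staircase();
translate([0, 0, 388]) open_box();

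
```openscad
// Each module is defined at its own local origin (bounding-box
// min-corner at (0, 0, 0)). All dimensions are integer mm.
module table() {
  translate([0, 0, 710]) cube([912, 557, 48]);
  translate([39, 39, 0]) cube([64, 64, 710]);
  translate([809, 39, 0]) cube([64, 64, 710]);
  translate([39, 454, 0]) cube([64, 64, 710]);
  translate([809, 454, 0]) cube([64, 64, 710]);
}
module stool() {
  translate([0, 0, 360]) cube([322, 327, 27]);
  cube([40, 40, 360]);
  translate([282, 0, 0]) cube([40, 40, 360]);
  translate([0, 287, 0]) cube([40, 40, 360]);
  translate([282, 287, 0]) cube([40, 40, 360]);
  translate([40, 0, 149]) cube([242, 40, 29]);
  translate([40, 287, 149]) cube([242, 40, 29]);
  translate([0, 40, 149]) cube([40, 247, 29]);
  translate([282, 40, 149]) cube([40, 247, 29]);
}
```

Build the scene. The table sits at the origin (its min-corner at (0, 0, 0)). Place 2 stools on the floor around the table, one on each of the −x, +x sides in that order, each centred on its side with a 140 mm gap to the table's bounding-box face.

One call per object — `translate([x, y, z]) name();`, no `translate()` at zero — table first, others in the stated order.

table();
translate([-462, 115, 0]) stool();
translate([1052, 115, 0]) stool();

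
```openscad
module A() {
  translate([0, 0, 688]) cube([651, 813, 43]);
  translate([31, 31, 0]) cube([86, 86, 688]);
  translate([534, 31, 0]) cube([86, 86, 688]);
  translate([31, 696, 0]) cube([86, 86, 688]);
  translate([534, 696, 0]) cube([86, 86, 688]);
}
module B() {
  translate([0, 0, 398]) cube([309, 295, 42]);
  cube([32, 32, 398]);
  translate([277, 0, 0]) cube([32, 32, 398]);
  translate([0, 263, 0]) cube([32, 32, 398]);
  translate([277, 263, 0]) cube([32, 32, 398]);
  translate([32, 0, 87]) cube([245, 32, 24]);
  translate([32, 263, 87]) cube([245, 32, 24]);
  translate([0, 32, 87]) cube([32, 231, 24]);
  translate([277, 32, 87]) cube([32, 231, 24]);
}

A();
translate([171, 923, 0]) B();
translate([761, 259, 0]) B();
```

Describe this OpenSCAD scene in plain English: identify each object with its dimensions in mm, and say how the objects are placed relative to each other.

A is a rectangular dining table. The top is 651×813×43 mm with its upper surface at z = 731 mm. It stands on four 86×86 mm square legs, each inset 31 mm from the nearest pair of top edges, running from the floor to the underside of the top.

B is a four-legged stool. The seat is 309×295 mm, 42 mm thick, top at z = 440 mm. It stands on four square legs, each 32×32 mm in cross-section, from z = 0 to the seat underside, each flush with a corner of the seat. Four stretchers, 32 mm wide and 24 mm tall, connect adjacent legs with their undersides at z = 87 mm, each running between the inner faces of the legs it joins and aligned with the legs' outer faces on the other axis.

Two stools sit around the table at the +y, +x sides.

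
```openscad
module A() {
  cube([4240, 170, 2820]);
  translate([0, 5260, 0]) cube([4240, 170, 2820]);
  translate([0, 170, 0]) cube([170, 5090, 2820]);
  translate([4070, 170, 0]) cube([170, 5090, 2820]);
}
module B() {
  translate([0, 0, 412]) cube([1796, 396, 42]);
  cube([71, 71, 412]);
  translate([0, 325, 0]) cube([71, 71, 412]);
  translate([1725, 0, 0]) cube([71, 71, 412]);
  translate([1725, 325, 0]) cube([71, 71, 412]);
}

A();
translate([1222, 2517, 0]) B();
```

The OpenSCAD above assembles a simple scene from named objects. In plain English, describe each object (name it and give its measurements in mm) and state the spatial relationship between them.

A is a box-shaped house frame (walls only): outside footprint 4240×5430 mm, wall height 2820 mm, wall thickness 170 mm. The two y-facing walls run the full x-width; the two x-facing walls fit between the inner faces of the y-facing walls.

B is a long wooden bench with a 1796 mm (x) × 396 mm (y) seat, 42 mm thick, its top surface 454 mm above the floor. Four 71 mm square legs at the seat corners, flush with the edges, run from z = 0 to the seat underside.

The bench sits inside the house frame, centred.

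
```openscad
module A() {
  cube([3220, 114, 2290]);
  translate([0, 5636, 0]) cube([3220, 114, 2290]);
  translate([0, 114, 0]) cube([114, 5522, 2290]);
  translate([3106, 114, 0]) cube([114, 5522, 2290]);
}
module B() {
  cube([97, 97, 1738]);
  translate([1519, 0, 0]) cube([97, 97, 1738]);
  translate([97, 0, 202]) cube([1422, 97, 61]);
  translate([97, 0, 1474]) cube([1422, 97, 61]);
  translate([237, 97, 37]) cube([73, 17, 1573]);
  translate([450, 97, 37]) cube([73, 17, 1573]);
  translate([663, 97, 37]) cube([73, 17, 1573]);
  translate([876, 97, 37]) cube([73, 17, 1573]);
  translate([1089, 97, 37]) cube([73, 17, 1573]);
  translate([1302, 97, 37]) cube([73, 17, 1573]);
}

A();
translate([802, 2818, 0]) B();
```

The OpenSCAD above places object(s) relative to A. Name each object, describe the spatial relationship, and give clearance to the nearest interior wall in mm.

A is a house frame. B is a fence section. The fence section sits inside the house frame, centred. The clearance to the nearest interior wall is 688 mm.

Clearances: x = 688, y = 2704; minimum 688 mm.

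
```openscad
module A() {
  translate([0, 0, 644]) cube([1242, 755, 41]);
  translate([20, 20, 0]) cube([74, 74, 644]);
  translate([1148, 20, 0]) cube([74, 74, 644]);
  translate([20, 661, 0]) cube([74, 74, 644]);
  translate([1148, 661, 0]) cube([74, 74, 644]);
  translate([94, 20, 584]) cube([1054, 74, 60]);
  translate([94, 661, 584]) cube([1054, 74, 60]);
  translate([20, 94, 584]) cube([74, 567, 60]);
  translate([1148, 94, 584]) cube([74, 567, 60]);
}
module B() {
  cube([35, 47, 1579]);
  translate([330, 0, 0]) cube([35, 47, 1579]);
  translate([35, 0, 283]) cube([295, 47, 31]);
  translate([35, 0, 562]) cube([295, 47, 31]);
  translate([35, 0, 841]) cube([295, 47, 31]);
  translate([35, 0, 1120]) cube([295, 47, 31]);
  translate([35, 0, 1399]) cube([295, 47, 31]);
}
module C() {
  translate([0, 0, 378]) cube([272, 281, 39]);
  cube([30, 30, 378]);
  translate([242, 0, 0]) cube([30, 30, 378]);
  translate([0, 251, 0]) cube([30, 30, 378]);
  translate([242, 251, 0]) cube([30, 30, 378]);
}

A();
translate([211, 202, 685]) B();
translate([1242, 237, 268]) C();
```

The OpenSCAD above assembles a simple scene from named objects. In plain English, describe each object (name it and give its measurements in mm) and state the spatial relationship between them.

A is a rectangular dining table. The top is 1242×755×41 mm with its upper surface at z = 685 mm. It stands on four 74×74 mm square legs, each inset 20 mm from the nearest pair of top edges, running from the floor to the underside of the top. Four apron rails, 74 mm thick and 60 mm tall, run between adjacent legs with their top edges flush with the underside of the top and their outer faces flush with the legs' outer faces.

B is a straight ladder. Two 35×47 mm vertical rails, 1579 mm tall, stand 365 mm apart (outside-to-outside) with their front faces coplanar on the −y side. 5 rungs, each 47 mm deep and 31 mm tall, span between the inner faces of the rails, front faces flush with the rails. The lowest rung's underside is at z = 283 mm and rungs are spaced 279 mm apart (underside to underside).

C is a simple wooden stool: a rectangular seat 272 mm (x) by 281 mm (y), 39 mm thick, top face at z = 417 mm, on four square legs, each 30×30 mm in cross-section. The legs rest on z = 0, each flush with a corner of the seat.

The ladder is on top of the table. The stool is beside the table with their tops flush at z = 685.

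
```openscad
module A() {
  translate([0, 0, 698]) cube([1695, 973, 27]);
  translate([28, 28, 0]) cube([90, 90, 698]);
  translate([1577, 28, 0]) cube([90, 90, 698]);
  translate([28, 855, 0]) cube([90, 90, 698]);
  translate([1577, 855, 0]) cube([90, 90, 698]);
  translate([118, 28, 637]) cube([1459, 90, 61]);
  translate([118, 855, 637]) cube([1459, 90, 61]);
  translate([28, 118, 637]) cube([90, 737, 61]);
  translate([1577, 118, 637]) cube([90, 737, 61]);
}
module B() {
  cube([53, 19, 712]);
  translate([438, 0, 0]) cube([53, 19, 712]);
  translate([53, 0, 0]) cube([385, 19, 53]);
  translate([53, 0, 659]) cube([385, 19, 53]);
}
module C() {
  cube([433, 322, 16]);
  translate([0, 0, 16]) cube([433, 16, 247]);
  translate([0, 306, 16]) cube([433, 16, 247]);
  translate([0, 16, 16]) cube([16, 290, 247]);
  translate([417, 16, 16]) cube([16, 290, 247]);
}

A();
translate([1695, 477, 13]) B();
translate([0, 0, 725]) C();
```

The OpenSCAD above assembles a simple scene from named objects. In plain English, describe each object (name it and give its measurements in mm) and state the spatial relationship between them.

A is a rectangular dining table. The top is 1695×973×27 mm with its upper surface at z = 725 mm. It stands on four 90×90 mm square legs, each inset 28 mm from the nearest pair of top edges, running from the floor to the underside of the top. Four apron rails, 90 mm thick and 61 mm tall, run between adjacent legs with their top edges flush with the underside of the top and their outer faces flush with the legs' outer faces.

B is a rectangular picture frame lying in the x–z plane (depth along y). The opening is 385 mm wide (x) by 606 mm tall (z), surrounded by a border 53 mm wide on all four sides. The frame is 19 mm deep and is made of two full-height vertical stiles with two horizontal rails fitted between them.

C is an open storage box with external size 433×322×263 mm and wall thickness 16 mm (the base is also 16 mm thick). The base covers the whole footprint; the four walls stand on the base, with the y-facing walls full-width and the x-facing walls fitting between their inner faces.

The picture frame is beside the table with their tops flush at z = 725. The open box is on top of the table.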